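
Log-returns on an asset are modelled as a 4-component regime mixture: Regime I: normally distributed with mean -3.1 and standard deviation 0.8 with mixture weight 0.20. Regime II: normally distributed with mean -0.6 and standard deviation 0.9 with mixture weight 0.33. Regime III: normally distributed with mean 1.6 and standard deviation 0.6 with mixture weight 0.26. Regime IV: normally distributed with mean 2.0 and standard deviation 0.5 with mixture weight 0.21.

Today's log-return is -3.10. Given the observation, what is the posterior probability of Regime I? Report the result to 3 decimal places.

0.970

P(component k | x) = π_k·f_k(x) / marginal(x), where marginal(x) = Σ_j π_j·f_j(x).
Component likelihoods at x = -3.10:
  f_I = 0.498678
  f_II = 0.00935726
  f_III = 3.15038e-14
  f_IV = 2.04146e-23
Unnormalised posteriors:
  π_I·f_I = 0.20 × 0.498678 = 0.0997356
  π_II·f_II = 0.33 × 0.00935726 = 0.0030879
  π_III·f_III = 0.26 × 3.15038e-14 = 8.19099e-15
  π_IV·f_IV = 0.21 × 2.04146e-23 = 4.28707e-24
Normaliser: 0.0997356 + 0.0030879 + 8.19099e-15 + 4.28707e-24 = 0.102823
So the posterior for Regime I is 0.0997356 / 0.102823 ≈ 0.970.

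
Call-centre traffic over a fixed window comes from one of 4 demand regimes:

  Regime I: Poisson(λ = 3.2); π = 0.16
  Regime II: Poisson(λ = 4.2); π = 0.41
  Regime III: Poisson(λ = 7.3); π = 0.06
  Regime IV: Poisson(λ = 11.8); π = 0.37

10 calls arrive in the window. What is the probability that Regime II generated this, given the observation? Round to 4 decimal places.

0.0604

Apply Bayes' rule: the posterior for each component is proportional to its prior times its likelihood at x.
Component likelihoods at x = 10 calls:
  p_I = 0.00126472
  p_II = 0.00705819
  p_III = 0.0800048
  p_IV = 0.108239
Prior × likelihood for each component:
  π_I·p_I = 0.16 × 0.00126472 = 0.000202355
  π_II·p_II = 0.41 × 0.00705819 = 0.00289386
  π_III·p_III = 0.06 × 0.0800048 = 0.00480029
  π_IV·p_IV = 0.37 × 0.108239 = 0.0400483
Normaliser: 0.000202355 + 0.00289386 + 0.00480029 + 0.0400483 = 0.0479448
P(Regime II | x) = 0.00289386 / 0.0479448 ≈ 0.0604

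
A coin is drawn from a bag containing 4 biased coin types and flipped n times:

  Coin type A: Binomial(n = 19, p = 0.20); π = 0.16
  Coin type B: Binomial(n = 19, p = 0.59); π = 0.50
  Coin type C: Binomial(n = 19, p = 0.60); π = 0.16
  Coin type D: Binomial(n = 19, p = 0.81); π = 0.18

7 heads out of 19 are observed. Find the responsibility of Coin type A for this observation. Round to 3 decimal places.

The responsibility of component k is P(Z=k) f_k(x) divided by Σ_j P(Z=j) f_j(x).
Evaluate each component's likelihood at the observed value:
  L_A = 0.0443218
  L_B = 0.0282942
  L_C = 0.023665
  L_D = 2.55132e-05
Prior × likelihood for each component:
  P(Z=A)·L_A = 0.16 × 0.0443218 = 0.00709148
  P(Z=B)·L_B = 0.50 × 0.0282942 = 0.0141471
  P(Z=C)·L_C = 0.16 × 0.023665 = 0.00378639
  P(Z=D)·L_D = 0.18 × 2.55132e-05 = 4.59238e-06
Marginal: 0.00709148 + 0.0141471 + 0.00378639 + 4.59238e-06 = 0.0250296
P(Coin type A | x) ≈ 0.283

0.283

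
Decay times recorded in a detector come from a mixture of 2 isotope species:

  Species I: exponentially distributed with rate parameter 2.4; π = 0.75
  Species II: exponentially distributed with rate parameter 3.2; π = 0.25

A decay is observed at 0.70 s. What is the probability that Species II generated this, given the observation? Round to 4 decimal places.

The responsibility of component k is P(Z=k) f_k(x) divided by Σ_j P(Z=j) f_j(x).
Evaluate each component's likelihood at the observed value:
  f_I = 2.4·e^(−2.4·0.70) = 2.4·e^(−1.6800) = 0.447298
  f_II = 3.2·e^(−3.2·0.70) = 3.2·e^(−2.2400) = 0.340667
Multiply by the mixture weights:
  P(Z=I)·f_I = 0.75 × 0.447298 = 0.335473
  P(Z=II)·f_II = 0.25 × 0.340667 = 0.0851668
Normaliser: 0.335473 + 0.0851668 = 0.42064
So the posterior for Species II is 0.0851668 / 0.42064 ≈ 0.2025.

0.2025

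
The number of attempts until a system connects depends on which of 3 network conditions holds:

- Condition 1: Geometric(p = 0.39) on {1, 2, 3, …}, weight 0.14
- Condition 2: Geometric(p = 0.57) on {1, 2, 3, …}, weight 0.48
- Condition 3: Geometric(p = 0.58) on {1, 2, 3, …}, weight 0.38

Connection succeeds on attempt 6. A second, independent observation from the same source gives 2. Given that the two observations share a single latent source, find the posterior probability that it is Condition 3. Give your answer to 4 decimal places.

By Bayes' theorem, P(k | x) = π_k f_k(x) / Σ_j π_j f_j(x).
Since both observations come from the same component, the likelihood for component k is f_k(x₁)·f_k(x₂).
  L_1 = [0.0329393] × [0.2379] = 0.00783625
  L_2 = [0.00837948] × [0.2451] = 0.00205381
  L_3 = [0.00758009] × [0.2436] = 0.00184651
Prior × likelihood for each component:
  π_1·L_1 = 0.14 × 0.00783625 = 0.00109707
  π_2·L_2 = 0.48 × 0.00205381 = 0.000985829
  π_3·L_3 = 0.38 × 0.00184651 = 0.000701674
Evidence: 0.00109707 + 0.000985829 + 0.000701674 = 0.00278458
Responsibility of Condition 3: 0.000701674 / 0.00278458 ≈ 0.2520

0.2520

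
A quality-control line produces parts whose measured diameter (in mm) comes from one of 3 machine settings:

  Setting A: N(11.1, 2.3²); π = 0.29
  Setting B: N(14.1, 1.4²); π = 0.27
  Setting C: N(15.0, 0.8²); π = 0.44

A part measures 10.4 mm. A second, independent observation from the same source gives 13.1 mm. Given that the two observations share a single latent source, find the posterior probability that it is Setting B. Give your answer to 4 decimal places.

0.0830

By Bayes' theorem, P(k | x) = π_k f_k(x) / Σ_j π_j f_j(x).
Since both observations come from the same component, the likelihood for component k is f_k(x₁)·f_k(x₂).
  p_A = [(1/(2.3·√(2π)))·exp(−(10.4−11.1)²/(2·2.3²)) = 0.173453·exp(-0.04631) = 0.165603] × [0.118847] = 0.0196814
  p_B = [(1/(1.4·√(2π)))·exp(−(10.4−14.1)²/(2·1.4²)) = 0.284959·exp(-3.49235) = 0.00867112] × [0.220797] = 0.00191455
  p_C = [(1/(0.8·√(2π)))·exp(−(10.4−15.0)²/(2·0.8²)) = 0.498678·exp(-16.53125) = 3.29905e-08] × [0.0297149] = 9.8031e-10
Prior × likelihood for each component:
  π_A·p_A = 0.29 × 0.0196814 = 0.00570761
  π_B·p_B = 0.27 × 0.00191455 = 0.00051693
  π_C·p_C = 0.44 × 9.8031e-10 = 4.31336e-10
Evidence: 0.00570761 + 0.00051693 + 4.31336e-10 = 0.00622454
P(Setting B | data) = 0.00051693 / 0.00622454 ≈ 0.0830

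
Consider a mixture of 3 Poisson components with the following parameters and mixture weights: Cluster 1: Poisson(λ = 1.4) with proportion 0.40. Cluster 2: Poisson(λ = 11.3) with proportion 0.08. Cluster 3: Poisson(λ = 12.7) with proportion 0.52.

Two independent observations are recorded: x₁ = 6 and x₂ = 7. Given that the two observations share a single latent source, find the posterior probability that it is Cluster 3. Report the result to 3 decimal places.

0.643

P(component k | x) = w_k·f_k(x) / marginal(x), where marginal(x) = Σ_j w_j·f_j(x).
Since both observations come from the same component, the likelihood for component k is f_k(x₁)·f_k(x₂).
  L_1 = [e^(−1.4)·1.4^6/6! = 0.00257883] × [0.000515767] = 1.33008e-06
  L_2 = [e^(−11.3)·11.3^6/6! = 0.0357775] × [0.0577552] = 0.00206634
  L_3 = [e^(−12.7)·12.7^6/6! = 0.0177807] × [0.0322593] = 0.000573595
Multiply by the mixture weights:
  w_1·L_1 = 0.40 × 1.33008e-06 = 5.32031e-07
  w_2·L_2 = 0.08 × 0.00206634 = 0.000165307
  w_3·L_3 = 0.52 × 0.000573595 = 0.000298269
Sum: 5.32031e-07 + 0.000165307 + 0.000298269 = 0.000464109
P(Cluster 3 | x₁, x₂) = 0.000298269 / 0.000464109 ≈ 0.643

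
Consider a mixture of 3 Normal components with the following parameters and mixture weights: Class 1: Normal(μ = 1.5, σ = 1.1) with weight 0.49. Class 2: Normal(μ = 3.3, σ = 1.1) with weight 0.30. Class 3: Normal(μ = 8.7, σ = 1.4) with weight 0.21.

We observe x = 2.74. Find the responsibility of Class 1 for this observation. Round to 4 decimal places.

P(component k | x) = P(Z=k)·f_k(x) / marginal(x), where marginal(x) = Σ_j P(Z=j)·f_j(x).
Normal densities:
  L_1 = 0.192123
  L_2 = 0.318595
  L_3 = 3.30647e-05
Prior × likelihood for each component:
  P(Z=1)·L_1 = 0.49 × 0.192123 = 0.0941402
  P(Z=2)·L_2 = 0.30 × 0.318595 = 0.0955784
  P(Z=3)·L_3 = 0.21 × 3.30647e-05 = 6.94359e-06
Denominator: 0.0941402 + 0.0955784 + 6.94359e-06 = 0.189726
P(Class 1 | data) = 0.0941402 / 0.189726 ≈ 0.4962

0.4962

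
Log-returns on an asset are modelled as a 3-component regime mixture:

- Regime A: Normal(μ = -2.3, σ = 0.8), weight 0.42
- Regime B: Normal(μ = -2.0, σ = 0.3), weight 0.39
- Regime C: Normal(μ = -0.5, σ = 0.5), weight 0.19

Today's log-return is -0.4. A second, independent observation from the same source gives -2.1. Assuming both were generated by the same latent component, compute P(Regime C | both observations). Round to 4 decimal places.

0.1051

P(component k | x) = π_k·f_k(x) / marginal(x), where marginal(x) = Σ_j π_j·f_j(x).
Since both observations come from the same component, the likelihood for component k is f_k(x₁)·f_k(x₂).
  L_A = [(1/(0.8·√(2π)))·exp(−(-0.4−-2.3)²/(2·0.8²)) = 0.498678·exp(-2.82031) = 0.0297149] × [0.483335] = 0.0143622
  L_B = [(1/(0.3·√(2π)))·exp(−(-0.4−-2.0)²/(2·0.3²)) = 1.329808·exp(-14.22222) = 8.85434e-07] × [1.25794] = 1.11383e-06
  L_C = [(1/(0.5·√(2π)))·exp(−(-0.4−-0.5)²/(2·0.5²)) = 0.797885·exp(-0.02000) = 0.782085] × [0.00476818] = 0.00372912
Unnormalised posteriors:
  π_A·L_A = 0.42 × 0.0143622 = 0.00603214
  π_B·L_B = 0.39 × 1.11383e-06 = 4.34392e-07
  π_C·L_C = 0.19 × 0.00372912 = 0.000708533
Normaliser: 0.00603214 + 4.34392e-07 + 0.000708533 = 0.00674111
Responsibility of Regime C: 0.000708533 / 0.00674111 ≈ 0.1051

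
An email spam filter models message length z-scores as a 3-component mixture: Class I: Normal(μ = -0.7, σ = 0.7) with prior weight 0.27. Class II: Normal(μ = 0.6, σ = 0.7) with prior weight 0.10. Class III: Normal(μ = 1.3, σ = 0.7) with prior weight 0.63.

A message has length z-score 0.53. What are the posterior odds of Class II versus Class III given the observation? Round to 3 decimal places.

The posterior odds equal the prior odds times the likelihood ratio: (π_i/π_j)·(f_i(x)/f_j(x)).
Evaluate each component's likelihood at the observed value:
  L_I = (1/(0.7·√(2π)))·exp(−(0.53−-0.7)²/(2·0.7²)) = 0.569918·exp(-1.54378) = 0.121719
  L_II = (1/(0.7·√(2π)))·exp(−(0.53−0.6)²/(2·0.7²)) = 0.569918·exp(-0.00500) = 0.567075
  L_III = (1/(0.7·√(2π)))·exp(−(0.53−1.3)²/(2·0.7²)) = 0.569918·exp(-0.60500) = 0.311217
0.0567075 / 0.196067 ≈ 0.289

0.289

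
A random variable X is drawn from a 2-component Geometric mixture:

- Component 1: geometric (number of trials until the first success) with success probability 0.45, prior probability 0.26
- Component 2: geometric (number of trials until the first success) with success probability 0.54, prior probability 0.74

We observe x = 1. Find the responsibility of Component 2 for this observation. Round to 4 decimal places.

P(component k | x) = w_k·f_k(x) / marginal(x), where marginal(x) = Σ_j w_j·f_j(x).
Component likelihoods at x = 1:
  L_1 = 0.45·(1−0.45)^0 = 0.45·1 = 0.45
  L_2 = 0.54·(1−0.54)^0 = 0.54·1 = 0.54
Prior × likelihood for each component:
  w_1·L_1 = 0.26 × 0.45 = 0.117
  w_2·L_2 = 0.74 × 0.54 = 0.3996
Marginal: 0.117 + 0.3996 = 0.5166
P(Component 2 | 1) = 0.3996 / 0.5166 ≈ 0.7735

0.7735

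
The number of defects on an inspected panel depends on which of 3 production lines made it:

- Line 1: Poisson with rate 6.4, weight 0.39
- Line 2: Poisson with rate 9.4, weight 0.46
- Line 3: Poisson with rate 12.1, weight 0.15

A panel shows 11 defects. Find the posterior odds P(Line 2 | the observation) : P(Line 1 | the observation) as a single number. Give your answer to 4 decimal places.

Since P(k|x) ∝ π_k f_k(x), the posterior odds are π_i f_i(x) / (π_j f_j(x)).
Component likelihoods at x = 11 defects:
  p_1 = e^(−6.4)·6.4^11/11! = 0.0307142
  p_2 = e^(−9.4)·9.4^11/11! = 0.104926
  p_3 = e^(−12.1)·12.1^11/11! = 0.113376
Posterior odds = (π_2·p_2) / (π_1·p_1) = (0.46·0.104926) / (0.39·0.0307142) = 0.0482659 / 0.0119785 ≈ 4.0294

4.0294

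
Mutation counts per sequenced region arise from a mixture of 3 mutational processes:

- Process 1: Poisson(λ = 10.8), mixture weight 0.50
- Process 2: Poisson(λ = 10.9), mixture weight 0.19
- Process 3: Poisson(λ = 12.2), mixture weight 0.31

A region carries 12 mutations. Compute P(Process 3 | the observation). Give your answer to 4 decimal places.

The responsibility of component k is P(Z=k) f_k(x) divided by Σ_j P(Z=j) f_j(x).
Component likelihoods at x = 12 mutations:
  p_1 = 0.107243
  p_2 = 0.108385
  p_3 = 0.11418
Prior × likelihood for each component:
  P(Z=1)·p_1 = 0.50 × 0.107243 = 0.0536213
  P(Z=2)·p_2 = 0.19 × 0.108385 = 0.0205932
  P(Z=3)·p_3 = 0.31 × 0.11418 = 0.0353957
Sum: 0.0536213 + 0.0205932 + 0.0353957 = 0.10961
Responsibility of Process 3: 0.0353957 / 0.10961 ≈ 0.3229

0.3229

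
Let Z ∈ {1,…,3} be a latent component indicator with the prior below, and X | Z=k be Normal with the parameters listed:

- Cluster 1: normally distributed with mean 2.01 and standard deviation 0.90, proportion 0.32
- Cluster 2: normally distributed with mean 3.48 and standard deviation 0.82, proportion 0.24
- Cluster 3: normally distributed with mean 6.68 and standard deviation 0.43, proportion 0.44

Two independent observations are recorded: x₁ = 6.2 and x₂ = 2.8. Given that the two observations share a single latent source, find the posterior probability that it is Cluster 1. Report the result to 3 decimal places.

0.005

P(component k | x) = P(Z=k)·f_k(x) / marginal(x), where marginal(x) = Σ_j P(Z=j)·f_j(x).
Since both observations come from the same component, the likelihood for component k is f_k(x₁)·f_k(x₂).
  L_1 = [8.71315e-06] × [0.301548] = 2.62744e-06
  L_2 = [0.00198532] × [0.344959] = 0.000684854
  L_3 = [0.497576] × [1.93865e-18] = 9.64623e-19
Prior × likelihood for each component:
  P(Z=1)·L_1 = 0.32 × 2.62744e-06 = 8.4078e-07
  P(Z=2)·L_2 = 0.24 × 0.000684854 = 0.000164365
  P(Z=3)·L_3 = 0.44 × 9.64623e-19 = 4.24434e-19
Normaliser: 8.4078e-07 + 0.000164365 + 4.24434e-19 = 0.000165206
Responsibility of Cluster 1: 8.4078e-07 / 0.000165206 ≈ 0.005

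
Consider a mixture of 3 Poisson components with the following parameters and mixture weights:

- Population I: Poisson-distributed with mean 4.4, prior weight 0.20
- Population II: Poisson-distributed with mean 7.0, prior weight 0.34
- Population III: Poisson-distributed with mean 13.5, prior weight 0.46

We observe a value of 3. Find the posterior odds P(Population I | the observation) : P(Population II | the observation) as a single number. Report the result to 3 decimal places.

1.967

The posterior odds equal the prior odds times the likelihood ratio: (π_i/π_j)·(f_i(x)/f_j(x)).
Evaluate each component's likelihood at the observed value:
  p_I = e^(−4.4)·4.4^3/3! = 0.174305
  p_II = e^(−7.0)·7.0^3/3! = 0.0521293
  p_III = e^(−13.5)·13.5^3/3! = 0.000562179
0.0348611 / 0.0177239 ≈ 1.967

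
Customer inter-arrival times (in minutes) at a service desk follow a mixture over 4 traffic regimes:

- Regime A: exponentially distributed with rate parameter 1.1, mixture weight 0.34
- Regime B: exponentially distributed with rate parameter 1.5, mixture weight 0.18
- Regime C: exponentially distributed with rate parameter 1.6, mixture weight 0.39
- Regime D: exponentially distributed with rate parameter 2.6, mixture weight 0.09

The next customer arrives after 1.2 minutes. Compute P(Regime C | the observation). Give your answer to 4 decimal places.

By Bayes' theorem, P(k | x) = π_k f_k(x) / Σ_j π_j f_j(x).
Component likelihoods at x = 1.2 minutes:
  p_A = 0.293849
  p_B = 0.247948
  p_C = 0.234571
  p_D = 0.114809
Weight by the priors:
  π_A·p_A = 0.34 × 0.293849 = 0.0999086
  π_B·p_B = 0.18 × 0.247948 = 0.0446307
  π_C·p_C = 0.39 × 0.234571 = 0.0914827
  π_D·p_D = 0.09 × 0.114809 = 0.0103328
Marginal: 0.0999086 + 0.0446307 + 0.0914827 + 0.0103328 = 0.246355
So the posterior for Regime C is 0.0914827 / 0.246355 ≈ 0.3713.

0.3713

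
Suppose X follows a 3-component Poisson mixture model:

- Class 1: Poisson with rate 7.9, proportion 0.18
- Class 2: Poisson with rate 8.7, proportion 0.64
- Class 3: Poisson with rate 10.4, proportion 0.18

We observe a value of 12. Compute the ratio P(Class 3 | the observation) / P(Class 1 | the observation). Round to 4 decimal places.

Posterior odds = (π_i f_i(x)) / (π_j f_j(x)); the normalising sum cancels.
Poisson probabilities:
  p_1 = e^(−7.9)·7.9^12/12! = 0.0457364
  p_2 = e^(−8.7)·8.7^12/12! = 0.0653931
  p_3 = e^(−10.4)·10.4^12/12! = 0.101719
Posterior odds = (π_3·p_3) / (π_1·p_1) = (0.18·0.101719) / (0.18·0.0457364) = 0.0183094 / 0.00823255 ≈ 2.2240

2.2240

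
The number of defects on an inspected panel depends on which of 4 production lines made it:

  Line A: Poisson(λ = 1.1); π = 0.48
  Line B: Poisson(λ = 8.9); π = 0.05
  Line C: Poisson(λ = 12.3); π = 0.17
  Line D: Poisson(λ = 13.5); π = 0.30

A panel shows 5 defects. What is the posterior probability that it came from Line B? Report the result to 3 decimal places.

By Bayes' theorem, P(k | x) = π_k f_k(x) / Σ_j π_j f_j(x).
Poisson probabilities:
  L_A = 0.00446744
  L_B = 0.063467
  L_C = 0.0106788
  L_D = 0.00512286
Prior × likelihood for each component:
  π_A·L_A = 0.48 × 0.00446744 = 0.00214437
  π_B·L_B = 0.05 × 0.063467 = 0.00317335
  π_C·L_C = 0.17 × 0.0106788 = 0.00181539
  π_D·L_D = 0.30 × 0.00512286 = 0.00153686
Evidence: 0.00214437 + 0.00317335 + 0.00181539 + 0.00153686 = 0.00866997
Responsibility of Line B: 0.00317335 / 0.00866997 ≈ 0.366

0.366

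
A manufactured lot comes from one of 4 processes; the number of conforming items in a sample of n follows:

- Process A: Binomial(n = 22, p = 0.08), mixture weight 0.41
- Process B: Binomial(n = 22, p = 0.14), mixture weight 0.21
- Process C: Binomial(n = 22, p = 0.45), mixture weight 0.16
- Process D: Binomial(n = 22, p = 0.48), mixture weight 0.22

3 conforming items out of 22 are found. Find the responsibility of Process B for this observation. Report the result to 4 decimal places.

0.4310

Apply Bayes' rule: the posterior for each component is proportional to its prior times its likelihood at x.
Binomial probabilities:
  p_A = 0.161718
  p_B = 0.240644
  p_C = 0.001637
  p_D = 0.000684397
Weight by the priors:
  w_A·p_A = 0.41 × 0.161718 = 0.0663045
  w_B·p_B = 0.21 × 0.240644 = 0.0505353
  w_C·p_C = 0.16 × 0.001637 = 0.00026192
  w_D·p_D = 0.22 × 0.000684397 = 0.000150567
Normaliser: 0.0663045 + 0.0505353 + 0.00026192 + 0.000150567 = 0.117252
So the posterior for Process B is 0.0505353 / 0.117252 ≈ 0.4310.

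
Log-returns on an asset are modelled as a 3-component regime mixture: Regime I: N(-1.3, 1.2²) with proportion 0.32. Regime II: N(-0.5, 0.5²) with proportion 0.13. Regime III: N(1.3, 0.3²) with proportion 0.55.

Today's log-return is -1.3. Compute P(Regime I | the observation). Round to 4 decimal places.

Apply Bayes' rule: the posterior for each component is proportional to its prior times its likelihood at x.
Evaluate each component's likelihood at the observed value:
  p_I = 0.332452
  p_II = 0.221842
  p_III = 6.51056e-17
Unnormalised posteriors:
  π_I·p_I = 0.32 × 0.332452 = 0.106385
  π_II·p_II = 0.13 × 0.221842 = 0.0288394
  π_III·p_III = 0.55 × 6.51056e-17 = 3.58081e-17
Denominator: 0.106385 + 0.0288394 + 3.58081e-17 = 0.135224
Responsibility of Regime I: 0.106385 / 0.135224 ≈ 0.7867

0.7867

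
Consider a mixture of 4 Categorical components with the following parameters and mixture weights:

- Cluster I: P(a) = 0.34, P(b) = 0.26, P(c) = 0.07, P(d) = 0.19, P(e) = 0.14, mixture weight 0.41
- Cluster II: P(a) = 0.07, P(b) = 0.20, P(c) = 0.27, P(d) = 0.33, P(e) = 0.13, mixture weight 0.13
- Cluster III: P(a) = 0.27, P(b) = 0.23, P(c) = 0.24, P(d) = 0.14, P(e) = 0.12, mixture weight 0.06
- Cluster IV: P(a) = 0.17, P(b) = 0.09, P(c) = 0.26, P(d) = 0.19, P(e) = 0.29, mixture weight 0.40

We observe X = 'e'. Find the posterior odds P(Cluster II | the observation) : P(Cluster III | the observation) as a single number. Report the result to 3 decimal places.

Only the two components matter; the odds are (π_i f_i(x)) / (π_j f_j(x)).
Evaluate each component's likelihood at the observed value:
  p_I = P(e | comp) = 0.14
  p_II = P(e | comp) = 0.13
  p_III = P(e | comp) = 0.12
  p_IV = P(e | comp) = 0.29
Odds = (0.13/0.06) × (0.13/0.12) = 2.16667 × 1.08333 ≈ 2.347

2.347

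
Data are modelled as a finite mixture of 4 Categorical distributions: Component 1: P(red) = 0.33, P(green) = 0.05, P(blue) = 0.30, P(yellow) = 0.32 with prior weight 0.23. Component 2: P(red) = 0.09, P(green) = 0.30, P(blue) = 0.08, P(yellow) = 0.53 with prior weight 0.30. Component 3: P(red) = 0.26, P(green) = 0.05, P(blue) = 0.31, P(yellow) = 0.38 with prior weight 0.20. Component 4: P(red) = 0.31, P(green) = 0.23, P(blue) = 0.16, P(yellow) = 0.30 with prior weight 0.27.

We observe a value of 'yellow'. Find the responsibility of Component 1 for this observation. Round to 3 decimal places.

Apply Bayes' rule: the posterior for each component is proportional to its prior times its likelihood at x.
Categorical probabilities:
  p_1 = 0.32
  p_2 = 0.53
  p_3 = 0.38
  p_4 = 0.3
Unnormalised posteriors:
  π_1·p_1 = 0.23 × 0.32 = 0.0736
  π_2·p_2 = 0.30 × 0.53 = 0.159
  π_3·p_3 = 0.20 × 0.38 = 0.076
  π_4·p_4 = 0.27 × 0.3 = 0.081
Marginal: 0.0736 + 0.159 + 0.076 + 0.081 = 0.3896
P(Component 1 | the observation) ≈ 0.189

0.189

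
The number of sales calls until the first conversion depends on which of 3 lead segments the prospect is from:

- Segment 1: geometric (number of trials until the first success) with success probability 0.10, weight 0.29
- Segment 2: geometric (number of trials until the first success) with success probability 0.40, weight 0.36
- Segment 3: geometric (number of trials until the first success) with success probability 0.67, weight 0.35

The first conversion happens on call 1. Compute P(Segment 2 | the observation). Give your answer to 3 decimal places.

P(component k | x) = π_k·f_k(x) / marginal(x), where marginal(x) = Σ_j π_j·f_j(x).
Component likelihoods at x = 1:
  p_1 = 0.1
  p_2 = 0.4
  p_3 = 0.67
Prior × likelihood for each component:
  π_1·p_1 = 0.29 × 0.1 = 0.029
  π_2·p_2 = 0.36 × 0.4 = 0.144
  π_3·p_3 = 0.35 × 0.67 = 0.2345
Denominator: 0.029 + 0.144 + 0.2345 = 0.4075
So the posterior for Segment 2 is 0.144 / 0.4075 ≈ 0.353.

0.353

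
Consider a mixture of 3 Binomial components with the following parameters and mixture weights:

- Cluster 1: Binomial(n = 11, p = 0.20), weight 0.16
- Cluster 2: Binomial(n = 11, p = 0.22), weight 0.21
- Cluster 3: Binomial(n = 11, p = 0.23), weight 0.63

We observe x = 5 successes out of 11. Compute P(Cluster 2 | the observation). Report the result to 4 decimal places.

0.1993

By Bayes' theorem, P(k | x) = w_k f_k(x) / Σ_j w_j f_j(x).
Component likelihoods at x = 5 successes out of 11:
  f_1 = C(11,5)·0.20^5·0.80^6 = 462·0.00032·0.262144 = 0.0387554
  f_2 = C(11,5)·0.22^5·0.78^6 = 462·0.000515363·0.2252 = 0.0536195
  f_3 = C(11,5)·0.23^5·0.77^6 = 462·0.000643634·0.208422 = 0.0619763
Multiply by the mixture weights:
  w_1·f_1 = 0.16 × 0.0387554 = 0.00620086
  w_2·f_2 = 0.21 × 0.0536195 = 0.0112601
  w_3·f_3 = 0.63 × 0.0619763 = 0.0390451
Marginal: 0.00620086 + 0.0112601 + 0.0390451 = 0.056506
P(Cluster 2 | 5 successes out of 11) ≈ 0.1993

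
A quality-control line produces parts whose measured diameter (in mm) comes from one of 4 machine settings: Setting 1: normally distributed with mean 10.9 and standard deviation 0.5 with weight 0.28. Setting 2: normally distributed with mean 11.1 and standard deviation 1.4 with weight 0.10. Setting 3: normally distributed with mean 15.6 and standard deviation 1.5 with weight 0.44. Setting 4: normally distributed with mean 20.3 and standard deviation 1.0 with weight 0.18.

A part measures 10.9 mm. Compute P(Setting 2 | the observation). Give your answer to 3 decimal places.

0.112

P(component k | x) = π_k·f_k(x) / marginal(x), where marginal(x) = Σ_j π_j·f_j(x).
Evaluate each component's likelihood at the observed value:
  p_1 = 0.797885
  p_2 = 0.282066
  p_3 = 0.00196298
  p_4 = 2.59286e-20
Prior × likelihood for each component:
  π_1·p_1 = 0.28 × 0.797885 = 0.223408
  π_2·p_2 = 0.10 × 0.282066 = 0.0282066
  π_3·p_3 = 0.44 × 0.00196298 = 0.00086371
  π_4·p_4 = 0.18 × 2.59286e-20 = 4.66716e-21
Marginal: 0.223408 + 0.0282066 + 0.00086371 + 4.66716e-21 = 0.252478
Responsibility of Setting 2: 0.0282066 / 0.252478 ≈ 0.112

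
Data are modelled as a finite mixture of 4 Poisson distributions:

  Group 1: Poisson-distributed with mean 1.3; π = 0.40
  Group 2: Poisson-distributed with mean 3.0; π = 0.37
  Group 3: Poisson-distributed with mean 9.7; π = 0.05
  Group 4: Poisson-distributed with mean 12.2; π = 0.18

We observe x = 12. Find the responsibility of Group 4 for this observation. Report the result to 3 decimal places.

By Bayes' theorem, P(k | x) = π_k f_k(x) / Σ_j π_j f_j(x).
Poisson probabilities:
  p_1 = e^(−1.3)·1.3^12/12! = 1.32556e-08
  p_2 = e^(−3.0)·3.0^12/12! = 5.52376e-05
  p_3 = e^(−9.7)·9.7^12/12! = 0.0887702
  p_4 = e^(−12.2)·12.2^12/12! = 0.11418
Multiply by the mixture weights:
  π_1·p_1 = 0.40 × 1.32556e-08 = 5.30225e-09
  π_2·p_2 = 0.37 × 5.52376e-05 = 2.04379e-05
  π_3·p_3 = 0.05 × 0.0887702 = 0.00443851
  π_4·p_4 = 0.18 × 0.11418 = 0.0205523
Sum: 5.30225e-09 + 2.04379e-05 + 0.00443851 + 0.0205523 = 0.0250113
P(Group 4 | data) ≈ 0.822

0.822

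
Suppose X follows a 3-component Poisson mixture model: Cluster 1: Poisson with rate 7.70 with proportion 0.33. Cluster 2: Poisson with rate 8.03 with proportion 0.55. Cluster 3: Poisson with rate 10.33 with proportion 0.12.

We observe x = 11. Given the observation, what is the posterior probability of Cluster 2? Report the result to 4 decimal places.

0.5333

The responsibility of component k is w_k f_k(x) divided by Σ_j w_j f_j(x).
Evaluate each component's likelihood at the observed value:
  p_1 = e^(−7.70)·7.70^11/11! = 0.0639992
  p_2 = e^(−8.03)·8.03^11/11! = 0.0730013
  p_3 = e^(−10.33)·10.33^11/11! = 0.116865
Weight by the priors:
  w_1·p_1 = 0.33 × 0.0639992 = 0.0211197
  w_2·p_2 = 0.55 × 0.0730013 = 0.0401507
  w_3·p_3 = 0.12 × 0.116865 = 0.0140238
Normaliser: 0.0211197 + 0.0401507 + 0.0140238 = 0.0752943
So the posterior for Cluster 2 is 0.0401507 / 0.0752943 ≈ 0.5333.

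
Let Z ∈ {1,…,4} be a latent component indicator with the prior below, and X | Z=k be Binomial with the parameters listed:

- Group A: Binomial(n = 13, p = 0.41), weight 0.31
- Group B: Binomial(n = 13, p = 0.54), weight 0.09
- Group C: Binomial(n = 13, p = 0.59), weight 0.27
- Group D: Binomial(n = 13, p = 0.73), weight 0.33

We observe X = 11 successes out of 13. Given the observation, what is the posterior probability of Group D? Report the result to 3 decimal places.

The responsibility of component k is w_k f_k(x) divided by Σ_j w_j f_j(x).
Evaluate each component's likelihood at the observed value:
  L_A = 0.00149424
  L_B = 0.0187906
  L_C = 0.0395398
  L_D = 0.178391
Weight by the priors:
  w_A·L_A = 0.31 × 0.00149424 = 0.000463215
  w_B·L_B = 0.09 × 0.0187906 = 0.00169116
  w_C·L_C = 0.27 × 0.0395398 = 0.0106757
  w_D·L_D = 0.33 × 0.178391 = 0.0588691
Evidence: 0.000463215 + 0.00169116 + 0.0106757 + 0.0588691 = 0.0716992
So the posterior for Group D is 0.0588691 / 0.0716992 ≈ 0.821.

0.821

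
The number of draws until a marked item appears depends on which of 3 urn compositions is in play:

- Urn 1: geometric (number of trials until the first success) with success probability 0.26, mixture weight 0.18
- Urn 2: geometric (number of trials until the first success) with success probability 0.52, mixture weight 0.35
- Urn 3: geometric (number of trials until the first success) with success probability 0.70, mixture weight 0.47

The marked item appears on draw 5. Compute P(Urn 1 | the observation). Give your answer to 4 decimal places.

P(component k | x) = π_k·f_k(x) / marginal(x), where marginal(x) = Σ_j π_j·f_j(x).
Component likelihoods at x = 5:
  L_1 = 0.26·(1−0.26)^4 = 0.26·0.299866 = 0.0779651
  L_2 = 0.52·(1−0.52)^4 = 0.52·0.0530842 = 0.0276038
  L_3 = 0.70·(1−0.70)^4 = 0.70·0.0081 = 0.00567
Unnormalised posteriors:
  π_1·L_1 = 0.18 × 0.0779651 = 0.0140337
  π_2·L_2 = 0.35 × 0.0276038 = 0.00966132
  π_3·L_3 = 0.47 × 0.00567 = 0.0026649
Sum: 0.0140337 + 0.00966132 + 0.0026649 = 0.0263599
P(Urn 1 | the observation) = 0.0140337 / 0.0263599 ≈ 0.5324

0.5324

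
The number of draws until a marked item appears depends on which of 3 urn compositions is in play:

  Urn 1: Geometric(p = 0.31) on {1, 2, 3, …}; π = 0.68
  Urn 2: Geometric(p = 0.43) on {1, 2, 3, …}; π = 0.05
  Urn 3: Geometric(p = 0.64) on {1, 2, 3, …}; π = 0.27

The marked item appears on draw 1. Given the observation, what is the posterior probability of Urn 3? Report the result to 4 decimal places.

0.4266

The responsibility of component k is w_k f_k(x) divided by Σ_j w_j f_j(x).
Geometric probabilities:
  p_1 = 0.31·(1−0.31)^0 = 0.31·1 = 0.31
  p_2 = 0.43·(1−0.43)^0 = 0.43·1 = 0.43
  p_3 = 0.64·(1−0.64)^0 = 0.64·1 = 0.64
Weight by the priors:
  w_1·p_1 = 0.68 × 0.31 = 0.2108
  w_2·p_2 = 0.05 × 0.43 = 0.0215
  w_3·p_3 = 0.27 × 0.64 = 0.1728
Marginal: 0.2108 + 0.0215 + 0.1728 = 0.4051
P(Urn 3 | x) ≈ 0.4266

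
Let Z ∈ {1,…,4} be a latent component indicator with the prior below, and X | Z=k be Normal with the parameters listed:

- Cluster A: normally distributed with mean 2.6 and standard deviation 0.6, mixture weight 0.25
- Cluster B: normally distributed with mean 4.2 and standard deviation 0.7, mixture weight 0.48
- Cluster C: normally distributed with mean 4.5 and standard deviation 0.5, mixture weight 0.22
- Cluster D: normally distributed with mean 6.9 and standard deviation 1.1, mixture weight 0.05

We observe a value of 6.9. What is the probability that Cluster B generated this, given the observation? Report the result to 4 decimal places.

0.0088

Posterior ∝ prior × likelihood, so P(k | x) ∝ π_k f_k(x); normalise over all components.
Evaluate each component's likelihood at the observed value:
  L_A = 4.67558e-12
  L_B = 0.000335114
  L_C = 7.9226e-06
  L_D = 0.362675
Unnormalised posteriors:
  π_A·L_A = 0.25 × 4.67558e-12 = 1.16889e-12
  π_B·L_B = 0.48 × 0.000335114 = 0.000160855
  π_C·L_C = 0.22 × 7.9226e-06 = 1.74297e-06
  π_D·L_D = 0.05 × 0.362675 = 0.0181337
Marginal: 1.16889e-12 + 0.000160855 + 1.74297e-06 + 0.0181337 = 0.0182963
P(Cluster B | x) = 0.000160855 / 0.0182963 ≈ 0.0088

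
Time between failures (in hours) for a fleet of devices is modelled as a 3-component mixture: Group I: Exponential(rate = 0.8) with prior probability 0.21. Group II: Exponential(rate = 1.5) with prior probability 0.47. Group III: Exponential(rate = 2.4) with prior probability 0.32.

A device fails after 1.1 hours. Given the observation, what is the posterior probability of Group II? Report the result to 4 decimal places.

The responsibility of component k is P(Z=k) f_k(x) divided by Σ_j P(Z=j) f_j(x).
Exponential densities:
  p_I = 0.8·e^(−0.8·1.1) = 0.8·e^(−0.8800) = 0.331826
  p_II = 1.5·e^(−1.5·1.1) = 1.5·e^(−1.6500) = 0.288075
  p_III = 2.4·e^(−2.4·1.1) = 2.4·e^(−2.6400) = 0.171267
Weight by the priors:
  P(Z=I)·p_I = 0.21 × 0.331826 = 0.0696835
  P(Z=II)·p_II = 0.47 × 0.288075 = 0.135395
  P(Z=III)·p_III = 0.32 × 0.171267 = 0.0548055
Sum: 0.0696835 + 0.135395 + 0.0548055 = 0.259884
So the posterior for Group II is 0.135395 / 0.259884 ≈ 0.5210.

0.5210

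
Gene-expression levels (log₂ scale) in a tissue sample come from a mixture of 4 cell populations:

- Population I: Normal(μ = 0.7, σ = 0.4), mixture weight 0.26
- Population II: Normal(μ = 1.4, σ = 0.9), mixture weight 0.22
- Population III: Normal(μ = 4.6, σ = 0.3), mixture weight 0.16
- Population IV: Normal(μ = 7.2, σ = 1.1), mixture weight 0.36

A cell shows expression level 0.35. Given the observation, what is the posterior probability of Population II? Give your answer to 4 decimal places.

P(component k | x) = π_k·f_k(x) / marginal(x), where marginal(x) = Σ_j π_j·f_j(x).
Evaluate each component's likelihood at the observed value:
  f_I = 0.680137
  f_II = 0.224443
  f_III = 3.49578e-44
  f_IV = 1.37651e-09
Weight by the priors:
  π_I·f_I = 0.26 × 0.680137 = 0.176836
  π_II·f_II = 0.22 × 0.224443 = 0.0493775
  π_III·f_III = 0.16 × 3.49578e-44 = 5.59325e-45
  π_IV·f_IV = 0.36 × 1.37651e-09 = 4.95545e-10
Normaliser: 0.176836 + 0.0493775 + 5.59325e-45 + 4.95545e-10 = 0.226213
Responsibility of Population II: 0.0493775 / 0.226213 ≈ 0.2183

0.2183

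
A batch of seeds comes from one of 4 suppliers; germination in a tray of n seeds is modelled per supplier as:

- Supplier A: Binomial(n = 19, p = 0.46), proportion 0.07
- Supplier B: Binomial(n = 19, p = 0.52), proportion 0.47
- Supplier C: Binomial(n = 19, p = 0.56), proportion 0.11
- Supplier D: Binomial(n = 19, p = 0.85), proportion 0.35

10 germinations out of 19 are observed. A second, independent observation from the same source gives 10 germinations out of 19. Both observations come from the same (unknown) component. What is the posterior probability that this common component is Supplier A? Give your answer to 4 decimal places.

0.0808

By Bayes' theorem, P(k | x) = π_k f_k(x) / Σ_j π_j f_j(x).
Since both observations come from the same component, the likelihood for component k is f_k(x₁)·f_k(x₂).
  p_A = [0.153] × [0.153] = 0.0234089
  p_B = [0.180623] × [0.180623] = 0.0326247
  p_C = [0.17319] × [0.17319] = 0.0299948
  p_D = [0.000699164] × [0.000699164] = 4.8883e-07
Multiply by the mixture weights:
  π_A·p_A = 0.07 × 0.0234089 = 0.00163862
  π_B·p_B = 0.47 × 0.0326247 = 0.0153336
  π_C·p_C = 0.11 × 0.0299948 = 0.00329943
  π_D·p_D = 0.35 × 4.8883e-07 = 1.71091e-07
Evidence: 0.00163862 + 0.0153336 + 0.00329943 + 1.71091e-07 = 0.0202718
Responsibility of Supplier A: 0.00163862 / 0.0202718 ≈ 0.0808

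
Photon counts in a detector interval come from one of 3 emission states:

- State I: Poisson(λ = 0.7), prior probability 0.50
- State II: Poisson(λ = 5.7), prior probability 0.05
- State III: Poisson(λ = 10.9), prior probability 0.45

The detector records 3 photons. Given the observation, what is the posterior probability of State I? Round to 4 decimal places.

The responsibility of component k is π_k f_k(x) divided by Σ_j π_j f_j(x).
Component likelihoods at x = 3 photons:
  f_I = e^(−0.7)·0.7^3/3! = 0.0283881
  f_II = e^(−5.7)·5.7^3/3! = 0.103275
  f_III = e^(−10.9)·10.9^3/3! = 0.00398399
Unnormalised posteriors:
  π_I·f_I = 0.50 × 0.0283881 = 0.0141941
  π_II·f_II = 0.05 × 0.103275 = 0.00516374
  π_III·f_III = 0.45 × 0.00398399 = 0.0017928
Denominator: 0.0141941 + 0.00516374 + 0.0017928 = 0.0211506
P(State I | the observation) = 0.0141941 / 0.0211506 ≈ 0.6711

0.6711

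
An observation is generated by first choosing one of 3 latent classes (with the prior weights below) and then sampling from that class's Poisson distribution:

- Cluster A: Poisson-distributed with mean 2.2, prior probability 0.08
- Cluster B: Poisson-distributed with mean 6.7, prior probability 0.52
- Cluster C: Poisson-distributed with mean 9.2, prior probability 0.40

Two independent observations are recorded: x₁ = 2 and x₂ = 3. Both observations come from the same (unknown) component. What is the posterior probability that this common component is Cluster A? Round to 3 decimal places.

0.823

The responsibility of component k is π_k f_k(x) divided by Σ_j π_j f_j(x).
Since both observations come from the same component, the likelihood for component k is f_k(x₁)·f_k(x₂).
  p_A = [0.268144] × [0.196639] = 0.0527274
  p_B = [0.0276278] × [0.0617021] = 0.0017047
  p_C = [0.00427599] × [0.013113] = 5.60711e-05
Prior × likelihood for each component:
  π_A·p_A = 0.08 × 0.0527274 = 0.00421819
  π_B·p_B = 0.52 × 0.0017047 = 0.000886441
  π_C·p_C = 0.40 × 5.60711e-05 = 2.24285e-05
Normaliser: 0.00421819 + 0.000886441 + 2.24285e-05 = 0.00512706
P(Cluster A | x) ≈ 0.823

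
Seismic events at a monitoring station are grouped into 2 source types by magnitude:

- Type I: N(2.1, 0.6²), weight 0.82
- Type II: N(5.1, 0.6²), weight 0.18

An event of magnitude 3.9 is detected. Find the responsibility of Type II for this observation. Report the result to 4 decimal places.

0.7278

By Bayes' theorem, P(k | x) = P(Z=k) f_k(x) / Σ_j P(Z=j) f_j(x).
Evaluate each component's likelihood at the observed value:
  p_I = (1/(0.6·√(2π)))·exp(−(3.9−2.1)²/(2·0.6²)) = 0.664904·exp(-4.50000) = 0.00738641
  p_II = (1/(0.6·√(2π)))·exp(−(3.9−5.1)²/(2·0.6²)) = 0.664904·exp(-2.00000) = 0.0899849
Unnormalised posteriors:
  P(Z=I)·p_I = 0.82 × 0.00738641 = 0.00605686
  P(Z=II)·p_II = 0.18 × 0.0899849 = 0.0161973
Evidence: 0.00605686 + 0.0161973 = 0.0222541
Responsibility of Type II: 0.0161973 / 0.0222541 ≈ 0.7278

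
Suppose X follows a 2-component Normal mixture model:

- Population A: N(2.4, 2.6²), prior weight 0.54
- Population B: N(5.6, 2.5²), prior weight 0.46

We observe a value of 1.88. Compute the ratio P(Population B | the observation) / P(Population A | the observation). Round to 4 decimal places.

The posterior odds equal the prior odds times the likelihood ratio: (P(Z=i)/P(Z=j))·(f_i(x)/f_j(x)).
Component likelihoods at x = 1.88:
  f_A = (1/(2.6·√(2π)))·exp(−(1.88−2.4)²/(2·2.6²)) = 0.153439·exp(-0.02000) = 0.150401
  f_B = (1/(2.5·√(2π)))·exp(−(1.88−5.6)²/(2·2.5²)) = 0.159577·exp(-1.10707) = 0.0527442
Posterior odds = (P(Z=B)·f_B) / (P(Z=A)·f_A) = (0.46·0.0527442) / (0.54·0.150401) = 0.0242623 / 0.0812166 ≈ 0.2987

0.2987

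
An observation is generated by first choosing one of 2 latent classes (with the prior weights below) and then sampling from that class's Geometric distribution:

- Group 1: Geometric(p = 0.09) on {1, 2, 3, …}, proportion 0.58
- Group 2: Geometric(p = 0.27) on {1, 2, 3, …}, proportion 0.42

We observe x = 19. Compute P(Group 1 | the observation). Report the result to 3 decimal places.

By Bayes' theorem, P(k | x) = w_k f_k(x) / Σ_j w_j f_j(x).
Evaluate each component's likelihood at the observed value:
  f_1 = 0.09·(1−0.09)^18 = 0.09·0.183124 = 0.0164812
  f_2 = 0.27·(1−0.27)^18 = 0.27·0.00346586 = 0.000935783
Weight by the priors:
  w_1·f_1 = 0.58 × 0.0164812 = 0.00955907
  w_2·f_2 = 0.42 × 0.000935783 = 0.000393029
Evidence: 0.00955907 + 0.000393029 = 0.0099521
So the posterior for Group 1 is 0.00955907 / 0.0099521 ≈ 0.961.

0.961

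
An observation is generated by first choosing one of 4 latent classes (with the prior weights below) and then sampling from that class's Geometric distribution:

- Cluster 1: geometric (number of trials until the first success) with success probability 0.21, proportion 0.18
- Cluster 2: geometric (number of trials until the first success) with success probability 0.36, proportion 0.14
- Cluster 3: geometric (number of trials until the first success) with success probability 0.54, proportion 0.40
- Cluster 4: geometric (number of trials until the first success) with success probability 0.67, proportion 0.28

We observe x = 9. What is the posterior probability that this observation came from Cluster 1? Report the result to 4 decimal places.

0.7533

Posterior ∝ prior × likelihood, so P(k | x) ∝ P(Z=k) f_k(x); normalise over all components.
Evaluate each component's likelihood at the observed value:
  L_1 = 0.0318593
  L_2 = 0.0101331
  L_3 = 0.00108257
  L_4 = 9.42294e-05
Weight by the priors:
  P(Z=1)·L_1 = 0.18 × 0.0318593 = 0.00573467
  P(Z=2)·L_2 = 0.14 × 0.0101331 = 0.00141863
  P(Z=3)·L_3 = 0.40 × 0.00108257 = 0.000433028
  P(Z=4)·L_4 = 0.28 × 9.42294e-05 = 2.63842e-05
Marginal: 0.00573467 + 0.00141863 + 0.000433028 + 2.63842e-05 = 0.00761272
So the posterior for Cluster 1 is 0.00573467 / 0.00761272 ≈ 0.7533.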